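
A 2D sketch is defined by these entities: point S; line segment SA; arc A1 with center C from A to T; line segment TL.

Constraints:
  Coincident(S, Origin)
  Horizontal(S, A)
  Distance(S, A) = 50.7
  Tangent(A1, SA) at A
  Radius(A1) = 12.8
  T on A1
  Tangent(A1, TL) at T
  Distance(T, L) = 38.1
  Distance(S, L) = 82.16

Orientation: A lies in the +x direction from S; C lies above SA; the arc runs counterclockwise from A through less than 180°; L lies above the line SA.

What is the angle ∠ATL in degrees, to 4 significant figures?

136.0°

S is at the origin; SA is horizontal with |SA| = 50.7 and A on the +x side, so A = (50.70, 0.000). Tangency of A1 to SA means the radius CA is perpendicular to SA, so C = A + (0, 12.8) = (50.70, 12.80). Since CT ⟂ TL (tangency), |CL| = √(12.8² + 38.1²) = 40.19 regardless of where T sits on A1. So L lies on both circle(S, 82.16) and circle(C, 40.19); the above-SA intersection is L = (64.88, 50.41). T is the foot of the tangent from L: T = (63.49, 12.33).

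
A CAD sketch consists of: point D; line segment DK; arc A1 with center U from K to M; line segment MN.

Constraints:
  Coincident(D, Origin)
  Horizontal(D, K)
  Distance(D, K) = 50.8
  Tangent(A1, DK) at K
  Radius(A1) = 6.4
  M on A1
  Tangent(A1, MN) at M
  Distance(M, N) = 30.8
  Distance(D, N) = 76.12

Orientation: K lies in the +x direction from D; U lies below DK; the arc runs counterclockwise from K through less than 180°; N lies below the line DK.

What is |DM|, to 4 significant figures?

47.76

Checks: |UM| = 6.400 ✓; ∠(UM, MN) = 90.00° ✓; |MN| = 30.80 ✓; |DN| = 76.12 ✓.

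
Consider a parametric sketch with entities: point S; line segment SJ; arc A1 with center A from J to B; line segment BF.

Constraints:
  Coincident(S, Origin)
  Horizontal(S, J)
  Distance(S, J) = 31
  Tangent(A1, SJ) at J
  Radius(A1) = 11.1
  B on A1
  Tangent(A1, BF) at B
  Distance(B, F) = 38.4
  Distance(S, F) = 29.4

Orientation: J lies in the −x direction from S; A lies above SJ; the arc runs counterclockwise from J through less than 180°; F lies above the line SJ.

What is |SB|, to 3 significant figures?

23.6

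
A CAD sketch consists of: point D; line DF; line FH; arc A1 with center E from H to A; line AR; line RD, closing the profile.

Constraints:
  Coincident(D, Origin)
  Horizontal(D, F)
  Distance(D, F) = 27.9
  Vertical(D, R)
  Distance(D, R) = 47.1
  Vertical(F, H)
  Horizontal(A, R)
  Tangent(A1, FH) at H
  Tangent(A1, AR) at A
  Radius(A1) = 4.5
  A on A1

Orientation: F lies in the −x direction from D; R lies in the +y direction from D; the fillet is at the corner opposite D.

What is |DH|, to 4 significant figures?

50.92

D is at the origin; DF is horizontal with |DF| = 27.9 and F on the −x side, so F = (-27.90, 0.000). DR is vertical with |DR| = 47.1 and R on the +y side, so R = (0.000, 47.10). The virtual corner opposite D is at (-27.90, 47.10). Since A1 is tangent to FH there, EH ⟂ FH and A1 meets AR tangentially, so EA is at right angles to AR, with radius 4.5, so the center E sits 4.5 in from both sides at E = (-23.40, 42.60). That places the tangent points at H = (-27.90, 42.60) on FH and A = (-23.40, 47.10) on AR. Then |DH| = |H − D| = 50.92.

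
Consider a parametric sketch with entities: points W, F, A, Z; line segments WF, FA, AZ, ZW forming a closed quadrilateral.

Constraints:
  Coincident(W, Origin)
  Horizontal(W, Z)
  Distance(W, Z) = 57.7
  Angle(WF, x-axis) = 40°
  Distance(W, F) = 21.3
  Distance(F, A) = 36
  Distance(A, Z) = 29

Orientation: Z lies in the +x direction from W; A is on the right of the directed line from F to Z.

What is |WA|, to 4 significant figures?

38.62

Checks: WF at 40.00° ✓; |FA| = 36.00 ✓; |AZ| = 29.00 ✓.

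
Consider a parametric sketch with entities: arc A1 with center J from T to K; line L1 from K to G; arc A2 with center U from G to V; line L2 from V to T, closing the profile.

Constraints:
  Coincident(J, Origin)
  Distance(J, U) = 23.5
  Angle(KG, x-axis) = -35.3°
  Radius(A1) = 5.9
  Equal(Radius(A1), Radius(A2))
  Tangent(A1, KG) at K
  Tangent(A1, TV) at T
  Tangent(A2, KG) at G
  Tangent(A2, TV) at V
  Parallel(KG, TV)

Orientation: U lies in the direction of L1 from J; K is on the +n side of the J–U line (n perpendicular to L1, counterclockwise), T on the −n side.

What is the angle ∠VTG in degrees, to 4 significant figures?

26.66°

Tangency of A1 to both parallel lines with radius 5.9 puts K and T at J ± 5.9·n: K = (3.409, 4.815), T = (-3.409, -4.815). Equal radii place G and V the same way about U: G = U + 5.9·n = (22.59, -8.764), V = U − 5.9·n = (15.77, -18.39). Then cos ∠VTG = TV·TG / (|TV||TG|), giving 26.66°.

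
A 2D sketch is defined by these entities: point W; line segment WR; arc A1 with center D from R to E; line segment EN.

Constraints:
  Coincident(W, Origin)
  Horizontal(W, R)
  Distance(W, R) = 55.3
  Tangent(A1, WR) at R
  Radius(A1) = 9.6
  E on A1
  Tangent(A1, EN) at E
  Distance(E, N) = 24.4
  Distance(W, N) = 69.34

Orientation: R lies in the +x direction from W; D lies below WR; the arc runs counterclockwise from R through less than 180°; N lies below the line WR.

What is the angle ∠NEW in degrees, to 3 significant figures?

138°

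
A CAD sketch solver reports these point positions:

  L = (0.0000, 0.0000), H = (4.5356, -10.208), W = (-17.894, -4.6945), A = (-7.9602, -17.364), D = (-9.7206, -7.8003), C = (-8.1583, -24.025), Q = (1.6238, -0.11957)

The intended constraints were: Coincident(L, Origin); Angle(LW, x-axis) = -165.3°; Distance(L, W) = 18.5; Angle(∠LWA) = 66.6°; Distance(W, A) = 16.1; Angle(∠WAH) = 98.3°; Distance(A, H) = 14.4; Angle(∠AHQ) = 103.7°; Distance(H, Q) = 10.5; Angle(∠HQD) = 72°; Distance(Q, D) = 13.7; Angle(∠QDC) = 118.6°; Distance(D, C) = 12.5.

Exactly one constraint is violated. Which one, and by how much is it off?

Distance(D, C) = 12.5 — off by 3.80.

L = (0.00, 0.00) ✓; LW at -165.3° ✓; |LW| = 18.50 ✓; ∠LWA = 66.60° ✓; |WA| = 16.10 ✓; ∠WAH = 98.30° ✓; |AH| = 14.40 ✓; ∠AHQ = 103.7° ✓; |HQ| = 10.50 ✓; ∠HQD = 72.00° ✓; |QD| = 13.70 ✓; ∠QDC = 118.6° ✓; |DC| = 16.30 ✗.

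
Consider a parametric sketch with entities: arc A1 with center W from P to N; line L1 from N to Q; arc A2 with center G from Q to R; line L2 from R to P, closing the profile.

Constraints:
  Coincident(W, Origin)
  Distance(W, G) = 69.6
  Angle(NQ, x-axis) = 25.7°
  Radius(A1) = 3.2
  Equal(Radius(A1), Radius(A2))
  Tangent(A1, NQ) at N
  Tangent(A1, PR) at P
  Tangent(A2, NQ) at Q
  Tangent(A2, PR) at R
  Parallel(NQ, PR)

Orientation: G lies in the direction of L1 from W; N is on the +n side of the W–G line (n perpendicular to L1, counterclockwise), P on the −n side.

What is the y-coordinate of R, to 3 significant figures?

27.3

Tangency of A1 to both parallel lines with radius 3.2 puts N and P at W ± 3.2·n: N = (-1.39, 2.88), P = (1.39, -2.88). Equal radii place Q and R the same way about G: Q = G + 3.2·n = (61.3, 33.1), R = G − 3.2·n = (64.1, 27.3). So R.y = 27.3.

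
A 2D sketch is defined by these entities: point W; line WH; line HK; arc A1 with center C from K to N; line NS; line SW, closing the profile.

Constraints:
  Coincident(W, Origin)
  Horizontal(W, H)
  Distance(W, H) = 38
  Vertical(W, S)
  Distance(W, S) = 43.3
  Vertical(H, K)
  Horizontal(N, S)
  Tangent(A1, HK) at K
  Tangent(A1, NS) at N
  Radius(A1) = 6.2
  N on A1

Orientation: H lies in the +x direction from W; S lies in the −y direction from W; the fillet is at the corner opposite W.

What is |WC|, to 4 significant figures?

48.86

W is at the origin; W and H share the same y with |WH| = 38.0 and H on the +x side, so H = (38.00, 0.000). W and S share the same x with |WS| = 43.3 and S on the −y side, so S = (0.000, -43.30). The virtual corner opposite W is at (38.00, -43.30). The tangent condition forces CK to be normal to HK and the tangent condition forces CN to be normal to NS, with radius 6.2, so the center C sits 6.2 in from both sides at C = (31.80, -37.10). Then |WC| = |C − W| = 48.86.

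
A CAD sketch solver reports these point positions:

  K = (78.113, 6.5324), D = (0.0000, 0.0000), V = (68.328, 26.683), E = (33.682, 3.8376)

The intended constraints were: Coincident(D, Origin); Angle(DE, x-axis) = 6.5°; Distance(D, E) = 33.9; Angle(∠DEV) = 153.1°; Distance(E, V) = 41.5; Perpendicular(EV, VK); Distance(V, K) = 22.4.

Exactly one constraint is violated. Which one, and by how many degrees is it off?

Perpendicular(EV, VK) — off by 7.50°.

D = (0.00, 0.00) ✓; DE at 6.500° ✓; |DE| = 33.90 ✓; ∠DEV = 153.1° ✓; |EV| = 41.50 ✓; ∠(EV, VK) = 97.50° ✗; |VK| = 22.40 ✓.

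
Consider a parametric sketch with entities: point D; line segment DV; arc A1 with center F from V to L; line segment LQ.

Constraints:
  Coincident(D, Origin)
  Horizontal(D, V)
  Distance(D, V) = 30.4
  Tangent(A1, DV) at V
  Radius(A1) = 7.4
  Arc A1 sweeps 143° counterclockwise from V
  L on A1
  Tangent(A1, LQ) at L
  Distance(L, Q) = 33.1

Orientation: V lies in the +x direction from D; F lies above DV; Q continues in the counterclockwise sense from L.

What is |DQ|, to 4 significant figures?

34.28

On A1, V sits at bearing -90° from F; a 143° counterclockwise sweep puts L at bearing 53°, so L = F + 7.4·(cos 53°, sin 53°) = (34.85, 13.31). Since A1 is tangent to LQ there, FL ⟂ LQ, so LQ runs along (−sin 53°, cos 53°); with |LQ| = 33.1, Q = (8.419, 33.23). Then |DQ| = |Q − D| = 34.28.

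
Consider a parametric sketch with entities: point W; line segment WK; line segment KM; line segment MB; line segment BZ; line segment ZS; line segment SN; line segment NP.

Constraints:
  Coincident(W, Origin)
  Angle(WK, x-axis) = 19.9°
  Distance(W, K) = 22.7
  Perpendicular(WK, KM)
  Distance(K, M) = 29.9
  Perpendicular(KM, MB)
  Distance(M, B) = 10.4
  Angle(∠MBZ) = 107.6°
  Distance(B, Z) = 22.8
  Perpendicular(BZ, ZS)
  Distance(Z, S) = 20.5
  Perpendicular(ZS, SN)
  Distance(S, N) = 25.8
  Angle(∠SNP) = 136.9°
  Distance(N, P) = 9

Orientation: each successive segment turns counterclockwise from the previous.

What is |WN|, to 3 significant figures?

42.2

W is at the origin; WK runs at 19.9° with length 22.7, so K = (21.3, 7.73). WK is perpendicular to KM, so KM runs at 110°; with |KM| = 29.9, M = (11.2, 35.8). KM ⟂ MB, so MB runs at -160°; with |MB| = 10.4, B = (1.39, 32.3). ∠MBZ = 107.6° gives BZ at -87.7° from the x-axis; with |BZ| = 22.8, Z = (2.30, 9.52). The perpendicularity gives ZS at right angles to BZ, so ZS runs at 2.30°; with |ZS| = 20.5, S = (22.8, 10.3). The perpendicularity gives SN at right angles to ZS, so SN runs at 92.3°; with |SN| = 25.8, N = (21.8, 36.1). Then |WN| = |N − W| = 42.2.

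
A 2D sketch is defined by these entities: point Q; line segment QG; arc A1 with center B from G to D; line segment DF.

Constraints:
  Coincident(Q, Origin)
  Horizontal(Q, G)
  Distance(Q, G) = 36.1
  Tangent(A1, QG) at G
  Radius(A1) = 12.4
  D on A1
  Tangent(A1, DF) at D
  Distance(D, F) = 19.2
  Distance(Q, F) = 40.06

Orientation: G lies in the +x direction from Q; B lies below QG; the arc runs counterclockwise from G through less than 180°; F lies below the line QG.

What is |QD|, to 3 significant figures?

26.9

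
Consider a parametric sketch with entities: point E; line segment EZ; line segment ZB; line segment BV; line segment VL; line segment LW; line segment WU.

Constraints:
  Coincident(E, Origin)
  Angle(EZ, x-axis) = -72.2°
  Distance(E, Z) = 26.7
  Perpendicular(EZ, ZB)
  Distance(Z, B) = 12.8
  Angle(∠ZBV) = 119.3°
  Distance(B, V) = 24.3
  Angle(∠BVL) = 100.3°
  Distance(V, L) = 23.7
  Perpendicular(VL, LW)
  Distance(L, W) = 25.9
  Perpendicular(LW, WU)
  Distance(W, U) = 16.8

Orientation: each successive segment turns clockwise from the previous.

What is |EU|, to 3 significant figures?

21.3

E is at the origin; EZ runs at -72.2° with length 26.7, so Z = (8.16, -25.4). The perpendicularity gives ZB at right angles to EZ, so ZB runs at -162°; with |ZB| = 12.8, B = (-4.03, -29.3). ∠ZBV = 119.3° gives BV at 137° from the x-axis; with |BV| = 24.3, V = (-21.8, -12.8). ∠BVL = 100.3° gives VL at 57.4° from the x-axis; with |VL| = 23.7, L = (-9.06, 7.17). VL ⟂ LW, so LW runs at -32.6°; with |LW| = 25.9, W = (12.8, -6.78). The perpendicularity gives WU at right angles to LW, so WU runs at -123°; with |WU| = 16.8, U = (3.71, -20.9). Then |EU| = |U − E| = 21.3.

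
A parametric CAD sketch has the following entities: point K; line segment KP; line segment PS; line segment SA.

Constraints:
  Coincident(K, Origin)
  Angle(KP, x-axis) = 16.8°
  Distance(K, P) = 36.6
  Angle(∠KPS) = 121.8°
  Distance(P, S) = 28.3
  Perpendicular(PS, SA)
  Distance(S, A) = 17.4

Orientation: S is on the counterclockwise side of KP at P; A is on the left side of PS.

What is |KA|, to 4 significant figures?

49.52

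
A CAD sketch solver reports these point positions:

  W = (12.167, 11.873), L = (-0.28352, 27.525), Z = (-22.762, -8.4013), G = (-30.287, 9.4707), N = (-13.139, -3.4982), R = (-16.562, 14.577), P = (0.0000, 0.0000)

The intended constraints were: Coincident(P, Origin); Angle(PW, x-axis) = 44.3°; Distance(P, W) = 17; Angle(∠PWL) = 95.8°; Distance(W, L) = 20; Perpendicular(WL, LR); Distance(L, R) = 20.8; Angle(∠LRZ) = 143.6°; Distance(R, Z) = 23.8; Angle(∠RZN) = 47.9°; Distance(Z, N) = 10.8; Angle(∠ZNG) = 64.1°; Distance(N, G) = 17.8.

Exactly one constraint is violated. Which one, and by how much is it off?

Distance(N, G) = 17.8 — off by 3.70.

P = (0.00, 0.00) ✓; PW at 44.30° ✓; |PW| = 17.00 ✓; ∠PWL = 95.80° ✓; |WL| = 20.00 ✓; ∠(WL, LR) = 90.00° ✓; |LR| = 20.80 ✓; ∠LRZ = 143.6° ✓; |RZ| = 23.80 ✓; ∠RZN = 47.90° ✓; |ZN| = 10.80 ✓; ∠ZNG = 64.10° ✓; |NG| = 21.50 ✗.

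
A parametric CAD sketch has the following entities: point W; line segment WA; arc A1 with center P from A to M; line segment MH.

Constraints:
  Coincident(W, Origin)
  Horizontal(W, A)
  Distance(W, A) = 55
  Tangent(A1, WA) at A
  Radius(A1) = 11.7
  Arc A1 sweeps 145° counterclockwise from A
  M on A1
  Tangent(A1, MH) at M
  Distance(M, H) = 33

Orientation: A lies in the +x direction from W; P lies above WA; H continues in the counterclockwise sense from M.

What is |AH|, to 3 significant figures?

45.1

W is at the origin; WA is horizontal with |WA| = 55.0 and A on the +x side, so A = (55.0, 0.00). Since A1 is tangent to WA there, PA ⟂ WA, so P = A + (0, 11.7) = (55.0, 11.7). On A1, A sits at bearing -90° from P; a 145° counterclockwise sweep puts M at bearing 55°, so M = P + 11.7·(cos 55°, sin 55°) = (61.7, 21.3). The tangent condition forces PM to be normal to MH, so MH runs along (−sin 55°, cos 55°); with |MH| = 33.0, H = (34.7, 40.2). Then |AH| = |H − A| = 45.1.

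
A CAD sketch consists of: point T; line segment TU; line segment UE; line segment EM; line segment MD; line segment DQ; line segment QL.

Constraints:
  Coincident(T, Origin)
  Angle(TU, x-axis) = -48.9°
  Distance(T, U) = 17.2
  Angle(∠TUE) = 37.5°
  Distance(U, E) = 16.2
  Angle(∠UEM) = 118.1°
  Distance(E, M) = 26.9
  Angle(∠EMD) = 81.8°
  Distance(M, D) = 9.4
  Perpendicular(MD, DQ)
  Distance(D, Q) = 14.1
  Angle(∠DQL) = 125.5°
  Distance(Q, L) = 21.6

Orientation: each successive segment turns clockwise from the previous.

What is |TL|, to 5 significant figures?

20.111

The perpendicularity gives DQ at right angles to MD, so DQ runs at -81.500°; with |DQ| = 14.1, Q = (-0.92267, 3.4505). ∠DQL = 125.5° gives QL at -136.00° from the x-axis; with |QL| = 21.6, L = (-16.460, -11.554). Then |TL| = |L − T| = 20.111.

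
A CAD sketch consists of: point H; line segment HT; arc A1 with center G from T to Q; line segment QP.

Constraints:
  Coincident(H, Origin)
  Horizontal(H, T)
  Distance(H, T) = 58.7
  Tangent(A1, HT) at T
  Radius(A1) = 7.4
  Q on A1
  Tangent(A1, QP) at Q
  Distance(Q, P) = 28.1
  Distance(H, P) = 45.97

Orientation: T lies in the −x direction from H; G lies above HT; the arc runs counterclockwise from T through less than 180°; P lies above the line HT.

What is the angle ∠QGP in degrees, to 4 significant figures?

75.25°

H is at the origin; HT is horizontal with |HT| = 58.7 and T on the −x side, so T = (-58.70, 0.000). A1 meets HT tangentially, so GT is at right angles to HT, so G = T + (0, 7.4) = (-58.70, 7.400). Since GQ ⟂ QP (tangency), |GP| = √(7.4² + 28.1²) = 29.06 regardless of where Q sits on A1. So P lies on both circle(H, 45.97) and circle(G, 29.06); the above-HT intersection is P = (-37.22, 26.97). Q is the foot of the tangent from P: Q = (-52.49, 3.381).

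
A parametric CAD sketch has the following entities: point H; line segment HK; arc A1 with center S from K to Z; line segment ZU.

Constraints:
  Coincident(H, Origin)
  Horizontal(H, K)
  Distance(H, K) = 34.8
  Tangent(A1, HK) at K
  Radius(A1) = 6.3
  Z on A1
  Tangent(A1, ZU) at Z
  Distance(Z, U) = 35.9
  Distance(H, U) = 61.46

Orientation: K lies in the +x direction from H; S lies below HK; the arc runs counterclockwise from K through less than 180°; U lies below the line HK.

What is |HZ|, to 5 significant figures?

30.620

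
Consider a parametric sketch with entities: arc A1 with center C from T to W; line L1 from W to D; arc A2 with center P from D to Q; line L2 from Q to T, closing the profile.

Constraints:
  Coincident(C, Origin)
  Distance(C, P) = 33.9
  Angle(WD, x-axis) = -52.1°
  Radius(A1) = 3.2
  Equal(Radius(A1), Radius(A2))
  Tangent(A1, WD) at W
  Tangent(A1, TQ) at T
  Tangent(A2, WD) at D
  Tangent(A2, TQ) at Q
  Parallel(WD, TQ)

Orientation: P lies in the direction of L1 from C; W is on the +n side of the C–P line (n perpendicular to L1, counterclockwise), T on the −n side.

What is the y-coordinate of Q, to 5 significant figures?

-28.716

The slot axis is L1's direction at -52.1°, so u = (cos -52.1°, sin -52.1°) = (0.61429, -0.78908) and n = (−sin -52.1°, cos -52.1°) = (0.78908, 0.61429). C is at the origin and P lies 33.9 along u from C, so P = 33.9·u = (20.824, -26.750). Tangency of A1 to both parallel lines with radius 3.2 puts W and T at C ± 3.2·n: W = (2.5251, 1.9657), T = (-2.5251, -1.9657). Equal radii place D and Q the same way about P: D = P + 3.2·n = (23.349, -24.784), Q = P − 3.2·n = (18.299, -28.716). So Q.y = -28.716.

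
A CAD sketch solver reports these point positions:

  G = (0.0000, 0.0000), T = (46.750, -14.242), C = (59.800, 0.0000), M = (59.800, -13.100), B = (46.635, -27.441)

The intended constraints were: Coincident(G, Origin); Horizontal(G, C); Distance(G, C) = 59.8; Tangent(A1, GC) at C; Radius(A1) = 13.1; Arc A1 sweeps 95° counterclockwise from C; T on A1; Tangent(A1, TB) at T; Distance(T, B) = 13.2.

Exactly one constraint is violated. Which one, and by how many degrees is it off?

Tangent(A1, TB) at T — off by 5.50°.

G = (0.00, 0.00) ✓; G.y = 0.00, C.y = 0.00 ✓; |GC| = 59.80 ✓; ∠(MC, CG) = 90.00° ✓; |MC| = 13.10 ✓; bearing(M→T) − bearing(M→C) = 95.00° ✓; |MT| = 13.10 ✓; ∠(MT, TB) = 95.50° ✗; |TB| = 13.20 ✓.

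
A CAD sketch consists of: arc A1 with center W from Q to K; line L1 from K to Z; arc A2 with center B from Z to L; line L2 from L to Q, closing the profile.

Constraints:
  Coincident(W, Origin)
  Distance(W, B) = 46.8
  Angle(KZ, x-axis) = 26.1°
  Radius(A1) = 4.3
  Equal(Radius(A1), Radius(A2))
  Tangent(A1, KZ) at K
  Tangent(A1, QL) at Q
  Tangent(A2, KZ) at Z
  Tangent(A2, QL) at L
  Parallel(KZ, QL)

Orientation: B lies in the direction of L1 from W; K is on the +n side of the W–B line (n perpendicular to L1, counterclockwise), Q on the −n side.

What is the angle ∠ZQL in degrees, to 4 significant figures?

10.41°

Tangency of A1 to both parallel lines with radius 4.3 puts K and Q at W ± 4.3·n: K = (-1.892, 3.862), Q = (1.892, -3.862). Equal radii place Z and L the same way about B: Z = B + 4.3·n = (40.14, 24.45), L = B − 4.3·n = (43.92, 16.73). Then cos ∠ZQL = QZ·QL / (|QZ||QL|), giving 10.41°.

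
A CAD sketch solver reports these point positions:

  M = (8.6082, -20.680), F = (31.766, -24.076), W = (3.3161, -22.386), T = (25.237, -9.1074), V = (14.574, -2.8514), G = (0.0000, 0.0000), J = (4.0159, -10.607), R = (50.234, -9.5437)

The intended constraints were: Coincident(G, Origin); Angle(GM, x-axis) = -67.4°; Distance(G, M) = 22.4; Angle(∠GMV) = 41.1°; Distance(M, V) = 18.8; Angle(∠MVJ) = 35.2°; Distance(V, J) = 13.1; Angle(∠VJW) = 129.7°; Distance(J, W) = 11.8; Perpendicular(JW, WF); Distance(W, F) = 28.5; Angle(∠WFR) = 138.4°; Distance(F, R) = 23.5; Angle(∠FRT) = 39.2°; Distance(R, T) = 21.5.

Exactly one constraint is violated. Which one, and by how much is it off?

Distance(R, T) = 21.5 — off by 3.50.

G = (0.00, 0.00) ✓; GM at -67.40° ✓; |GM| = 22.40 ✓; ∠GMV = 41.10° ✓; |MV| = 18.80 ✓; ∠MVJ = 35.20° ✓; |VJ| = 13.10 ✓; ∠VJW = 129.7° ✓; |JW| = 11.80 ✓; ∠(JW, WF) = 90.00° ✓; |WF| = 28.50 ✓; ∠WFR = 138.4° ✓; |FR| = 23.50 ✓; ∠FRT = 39.20° ✓; |RT| = 25.00 ✗.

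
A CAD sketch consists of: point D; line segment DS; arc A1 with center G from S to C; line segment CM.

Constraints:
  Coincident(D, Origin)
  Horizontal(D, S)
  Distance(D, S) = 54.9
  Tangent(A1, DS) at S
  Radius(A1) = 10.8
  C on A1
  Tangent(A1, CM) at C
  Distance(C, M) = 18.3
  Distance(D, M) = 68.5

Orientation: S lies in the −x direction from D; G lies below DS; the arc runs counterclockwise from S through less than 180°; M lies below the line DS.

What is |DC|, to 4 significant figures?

66.74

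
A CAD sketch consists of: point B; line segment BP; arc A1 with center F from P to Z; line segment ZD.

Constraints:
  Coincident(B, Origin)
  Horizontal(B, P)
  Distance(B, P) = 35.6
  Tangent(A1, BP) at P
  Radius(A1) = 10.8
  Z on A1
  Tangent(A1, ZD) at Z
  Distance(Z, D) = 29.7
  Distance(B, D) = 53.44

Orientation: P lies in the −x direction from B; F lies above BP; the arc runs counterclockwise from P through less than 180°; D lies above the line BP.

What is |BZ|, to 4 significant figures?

28.57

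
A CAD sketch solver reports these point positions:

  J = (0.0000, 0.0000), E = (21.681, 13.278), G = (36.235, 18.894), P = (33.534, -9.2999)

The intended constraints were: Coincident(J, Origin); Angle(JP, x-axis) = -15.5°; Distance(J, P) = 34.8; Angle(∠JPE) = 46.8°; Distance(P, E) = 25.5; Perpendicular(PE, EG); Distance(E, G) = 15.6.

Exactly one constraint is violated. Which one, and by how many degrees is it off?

Perpendicular(PE, EG) — off by 6.60°.

J = (0.00, 0.00) ✓; JP at -15.50° ✓; |JP| = 34.80 ✓; ∠JPE = 46.80° ✓; |PE| = 25.50 ✓; ∠(PE, EG) = 96.60° ✗; |EG| = 15.60 ✓.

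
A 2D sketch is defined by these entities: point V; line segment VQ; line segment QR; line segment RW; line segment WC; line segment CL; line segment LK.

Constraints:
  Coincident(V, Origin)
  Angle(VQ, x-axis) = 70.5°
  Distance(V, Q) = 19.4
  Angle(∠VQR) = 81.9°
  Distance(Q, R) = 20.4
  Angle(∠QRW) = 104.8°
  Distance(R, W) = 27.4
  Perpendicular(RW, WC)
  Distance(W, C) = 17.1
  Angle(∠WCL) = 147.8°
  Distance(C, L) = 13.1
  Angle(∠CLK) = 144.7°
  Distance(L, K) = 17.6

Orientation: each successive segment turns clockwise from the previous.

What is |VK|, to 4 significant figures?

16.29

∠WCL = 147.8° gives CL at 135.0° from the x-axis; with |CL| = 13.1, L = (-7.454, -4.832). ∠CLK = 144.7° gives LK at 99.70° from the x-axis; with |LK| = 17.6, K = (-10.42, 12.52). Then |VK| = |K − V| = 16.29.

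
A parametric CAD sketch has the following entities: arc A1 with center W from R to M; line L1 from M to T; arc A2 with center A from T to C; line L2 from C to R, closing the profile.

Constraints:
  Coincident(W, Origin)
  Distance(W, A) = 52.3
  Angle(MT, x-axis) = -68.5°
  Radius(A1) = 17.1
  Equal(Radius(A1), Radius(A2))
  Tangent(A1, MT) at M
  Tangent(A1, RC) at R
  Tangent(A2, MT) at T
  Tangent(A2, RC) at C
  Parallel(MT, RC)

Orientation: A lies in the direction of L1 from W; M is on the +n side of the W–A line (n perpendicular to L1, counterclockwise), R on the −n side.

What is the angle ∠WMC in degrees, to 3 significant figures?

56.8°

The slot axis is L1's direction at -68.5°, so u = (cos -68.5°, sin -68.5°) = (0.367, -0.930) and n = (−sin -68.5°, cos -68.5°) = (0.930, 0.367). W is at the origin and A lies 52.3 along u from W, so A = 52.3·u = (19.2, -48.7). Tangency of A1 to both parallel lines with radius 17.1 puts M and R at W ± 17.1·n: M = (15.9, 6.27), R = (-15.9, -6.27). Equal radii place T and C the same way about A: T = A + 17.1·n = (35.1, -42.4), C = A − 17.1·n = (3.26, -54.9). Then cos ∠WMC = MW·MC / (|MW||MC|), giving 56.8°.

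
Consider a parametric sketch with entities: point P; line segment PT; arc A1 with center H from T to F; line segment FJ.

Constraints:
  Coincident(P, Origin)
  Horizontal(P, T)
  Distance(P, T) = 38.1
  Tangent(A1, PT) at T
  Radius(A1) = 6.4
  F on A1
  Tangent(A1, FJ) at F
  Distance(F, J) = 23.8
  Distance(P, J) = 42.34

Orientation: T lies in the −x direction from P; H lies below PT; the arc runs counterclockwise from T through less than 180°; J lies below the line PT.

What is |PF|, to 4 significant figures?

44.54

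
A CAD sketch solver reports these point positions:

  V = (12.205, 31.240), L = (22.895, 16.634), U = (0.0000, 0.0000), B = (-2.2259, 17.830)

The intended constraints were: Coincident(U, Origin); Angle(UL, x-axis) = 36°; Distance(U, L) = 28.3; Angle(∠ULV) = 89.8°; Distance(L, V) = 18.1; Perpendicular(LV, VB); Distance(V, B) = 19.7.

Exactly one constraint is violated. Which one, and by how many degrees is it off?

Perpendicular(LV, VB) — off by 6.70°.

U = (0.00, 0.00) ✓; UL at 36.00° ✓; |UL| = 28.30 ✓; ∠ULV = 89.80° ✓; |LV| = 18.10 ✓; ∠(LV, VB) = 96.70° ✗; |VB| = 19.70 ✓.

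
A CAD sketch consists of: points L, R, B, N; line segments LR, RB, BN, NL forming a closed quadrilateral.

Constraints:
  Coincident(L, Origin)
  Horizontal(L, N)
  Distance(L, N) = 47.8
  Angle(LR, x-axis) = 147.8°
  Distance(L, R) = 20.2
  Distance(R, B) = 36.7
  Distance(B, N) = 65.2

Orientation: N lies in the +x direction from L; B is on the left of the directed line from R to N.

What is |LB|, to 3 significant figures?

43.6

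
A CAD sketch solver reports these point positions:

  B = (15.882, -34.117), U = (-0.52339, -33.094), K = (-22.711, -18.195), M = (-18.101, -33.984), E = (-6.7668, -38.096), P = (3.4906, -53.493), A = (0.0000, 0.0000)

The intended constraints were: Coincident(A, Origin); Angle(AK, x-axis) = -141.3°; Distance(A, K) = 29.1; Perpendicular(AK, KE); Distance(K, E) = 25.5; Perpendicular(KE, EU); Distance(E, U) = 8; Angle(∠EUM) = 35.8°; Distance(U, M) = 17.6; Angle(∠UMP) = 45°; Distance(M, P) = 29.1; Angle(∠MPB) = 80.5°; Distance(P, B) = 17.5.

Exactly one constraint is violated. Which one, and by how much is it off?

Distance(P, B) = 17.5 — off by 5.50.

A = (0.00, 0.00) ✓; AK at -141.3° ✓; |AK| = 29.10 ✓; ∠(AK, KE) = 90.00° ✓; |KE| = 25.50 ✓; ∠(KE, EU) = 90.00° ✓; |EU| = 8.000 ✓; ∠EUM = 35.80° ✓; |UM| = 17.60 ✓; ∠UMP = 45.00° ✓; |MP| = 29.10 ✓; ∠MPB = 80.50° ✓; |PB| = 23.00 ✗.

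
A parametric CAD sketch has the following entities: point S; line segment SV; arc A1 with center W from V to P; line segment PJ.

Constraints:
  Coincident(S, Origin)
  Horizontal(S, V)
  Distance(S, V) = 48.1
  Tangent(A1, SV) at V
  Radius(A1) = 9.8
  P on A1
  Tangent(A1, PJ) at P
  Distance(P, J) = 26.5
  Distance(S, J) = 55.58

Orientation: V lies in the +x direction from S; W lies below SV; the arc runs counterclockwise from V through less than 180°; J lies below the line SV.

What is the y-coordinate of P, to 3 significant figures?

-10.9

Checks: |WP| = 9.800 ✓; ∠(WP, PJ) = 90.00° ✓; |PJ| = 26.50 ✓; |SJ| = 55.58 ✓.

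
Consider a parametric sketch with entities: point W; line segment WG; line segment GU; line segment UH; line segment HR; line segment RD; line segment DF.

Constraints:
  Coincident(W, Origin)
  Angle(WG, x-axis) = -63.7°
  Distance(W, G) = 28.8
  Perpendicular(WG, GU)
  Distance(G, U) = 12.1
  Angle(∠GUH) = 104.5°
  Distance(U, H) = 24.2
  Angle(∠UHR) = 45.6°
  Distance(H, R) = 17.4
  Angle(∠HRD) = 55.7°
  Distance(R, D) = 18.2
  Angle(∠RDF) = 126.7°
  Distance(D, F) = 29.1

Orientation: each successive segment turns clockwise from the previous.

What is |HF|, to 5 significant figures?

27.297

W is at the origin; WG runs at -63.7° with length 28.8, so G = (12.760, -25.819). WG ⟂ GU, so GU runs at -153.70°; with |GU| = 12.1, U = (1.9130, -31.180). ∠GUH = 104.5° gives UH at 130.80° from the x-axis; with |UH| = 24.2, H = (-13.900, -12.861). ∠UHR = 45.6° gives HR at -3.6000° from the x-axis; with |HR| = 17.4, R = (3.4659, -13.953). ∠HRD = 55.7° gives RD at -127.90° from the x-axis; with |RD| = 18.2, D = (-7.7141, -28.315). ∠RDF = 126.7° gives DF at 178.80° from the x-axis; with |DF| = 29.1, F = (-36.808, -27.705). Then |HF| = |F − H| = 27.297.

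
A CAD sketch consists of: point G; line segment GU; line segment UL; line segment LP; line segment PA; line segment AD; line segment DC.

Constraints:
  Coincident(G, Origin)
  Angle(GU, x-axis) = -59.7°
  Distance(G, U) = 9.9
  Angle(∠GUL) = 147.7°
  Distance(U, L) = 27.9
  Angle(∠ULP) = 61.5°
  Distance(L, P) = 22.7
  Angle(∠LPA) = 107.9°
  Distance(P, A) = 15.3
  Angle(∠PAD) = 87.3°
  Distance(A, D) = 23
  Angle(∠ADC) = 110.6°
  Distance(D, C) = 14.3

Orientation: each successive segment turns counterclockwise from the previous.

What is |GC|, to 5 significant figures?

32.327

G is at the origin; GU runs at -59.7° with length 9.9, so U = (4.9948, -8.5476). ∠GUL = 147.7° gives UL at -27.400° from the x-axis; with |UL| = 27.9, L = (29.765, -21.387). ∠ULP = 61.5° gives LP at 91.100° from the x-axis; with |LP| = 22.7, P = (29.329, 1.3086). ∠LPA = 107.9° gives PA at 163.20° from the x-axis; with |PA| = 15.3, A = (14.682, 5.7308). ∠PAD = 87.3° gives AD at -104.10° from the x-axis; with |AD| = 23.0, D = (9.0790, -16.576). ∠ADC = 110.6° gives DC at -34.700° from the x-axis; with |DC| = 14.3, C = (20.836, -24.717). Then |GC| = |C − G| = 32.327.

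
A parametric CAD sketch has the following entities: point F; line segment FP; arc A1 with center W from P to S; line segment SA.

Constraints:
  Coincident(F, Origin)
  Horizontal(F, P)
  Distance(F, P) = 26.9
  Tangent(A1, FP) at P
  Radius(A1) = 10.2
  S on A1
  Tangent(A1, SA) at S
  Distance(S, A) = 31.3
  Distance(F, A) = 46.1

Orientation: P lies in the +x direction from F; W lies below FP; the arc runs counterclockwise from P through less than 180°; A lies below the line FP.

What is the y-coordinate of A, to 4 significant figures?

-42.10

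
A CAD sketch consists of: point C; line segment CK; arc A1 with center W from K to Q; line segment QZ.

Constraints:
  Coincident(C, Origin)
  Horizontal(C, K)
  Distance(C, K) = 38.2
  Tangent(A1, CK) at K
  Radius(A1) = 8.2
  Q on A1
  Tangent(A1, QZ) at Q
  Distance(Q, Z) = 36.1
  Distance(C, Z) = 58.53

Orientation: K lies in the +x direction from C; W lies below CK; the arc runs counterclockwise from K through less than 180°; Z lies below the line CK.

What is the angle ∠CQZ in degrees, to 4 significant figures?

119.2°

C is at the origin; CK is horizontal with |CK| = 38.2 and K on the +x side, so K = (38.20, 0.000). Since A1 is tangent to CK there, WK ⟂ CK, so W = K + (0, -8.2) = (38.20, -8.200). Since WQ ⟂ QZ (tangency), |WZ| = √(8.2² + 36.1²) = 37.02 regardless of where Q sits on A1. So Z lies on both circle(C, 58.53) and circle(W, 37.02); the below-CK intersection is Z = (37.18, -45.21). Q is the foot of the tangent from Z: Q = (30.16, -9.795).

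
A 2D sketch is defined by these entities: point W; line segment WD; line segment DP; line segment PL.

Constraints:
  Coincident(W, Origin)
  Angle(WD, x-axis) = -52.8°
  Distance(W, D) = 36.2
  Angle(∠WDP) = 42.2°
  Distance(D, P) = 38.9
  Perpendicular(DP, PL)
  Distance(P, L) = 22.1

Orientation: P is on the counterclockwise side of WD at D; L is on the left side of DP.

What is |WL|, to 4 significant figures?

12.28

W is at the origin; WD runs at -52.8° with length 36.2, so D = 36.2·(cos -52.8°, sin -52.8°) = (21.89, -28.83). ∠WDP = 42.2°, so DP runs at -52.8° + (180° − 42.2°) = 85.00° from the x-axis; with |DP| = 38.9, P = D + 38.9·(cos 85.00°, sin 85.00°) = (25.28, 9.918). DP is perpendicular to PL; with |PL| = 22.1 on the left of DP, L = P + 22.1·(-0.9962, 0.08716) = (3.261, 11.84). Then |WL| = |L − W| = 12.28.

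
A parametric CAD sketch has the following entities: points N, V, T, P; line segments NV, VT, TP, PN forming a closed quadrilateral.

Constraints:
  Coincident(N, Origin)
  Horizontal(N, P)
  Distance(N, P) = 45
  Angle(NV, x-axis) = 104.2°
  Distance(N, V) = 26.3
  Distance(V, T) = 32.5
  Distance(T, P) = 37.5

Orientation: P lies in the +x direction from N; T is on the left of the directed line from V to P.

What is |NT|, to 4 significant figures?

40.83

Checks: |VT| = 32.50 ✓; |TP| = 37.50 ✓.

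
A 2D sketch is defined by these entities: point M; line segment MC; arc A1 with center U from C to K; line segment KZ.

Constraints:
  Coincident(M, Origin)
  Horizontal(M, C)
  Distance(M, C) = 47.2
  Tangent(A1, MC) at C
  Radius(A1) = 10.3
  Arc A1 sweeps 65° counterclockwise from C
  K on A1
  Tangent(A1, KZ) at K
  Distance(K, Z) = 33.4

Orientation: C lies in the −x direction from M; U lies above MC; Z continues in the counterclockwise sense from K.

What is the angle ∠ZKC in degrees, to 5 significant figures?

147.50°

M is at the origin; M and C share the same y with |MC| = 47.2 and C on the −x side, so C = (-47.200, 0.0000). The tangent condition forces UC to be normal to MC, so U = C + (0, 10.3) = (-47.200, 10.300). On A1, C sits at bearing -90° from U; a 65° counterclockwise sweep puts K at bearing -25°, so K = U + 10.3·(cos -25°, sin -25°) = (-37.865, 5.9470). Since A1 is tangent to KZ there, UK ⟂ KZ, so KZ runs along (−sin -25°, cos -25°); with |KZ| = 33.4, Z = (-23.750, 36.218). Then cos ∠ZKC = KZ·KC / (|KZ||KC|), giving 147.50°.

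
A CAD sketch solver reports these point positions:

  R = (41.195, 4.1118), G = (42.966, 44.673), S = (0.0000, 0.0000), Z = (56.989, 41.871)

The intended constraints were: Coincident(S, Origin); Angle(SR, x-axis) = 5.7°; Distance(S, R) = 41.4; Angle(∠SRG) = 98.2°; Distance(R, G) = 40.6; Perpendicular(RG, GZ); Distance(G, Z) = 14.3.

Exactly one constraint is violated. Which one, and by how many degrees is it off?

Perpendicular(RG, GZ) — off by 8.80°.

S = (0.00, 0.00) ✓; SR at 5.700° ✓; |SR| = 41.40 ✓; ∠SRG = 98.20° ✓; |RG| = 40.60 ✓; ∠(RG, GZ) = 98.80° ✗; |GZ| = 14.30 ✓.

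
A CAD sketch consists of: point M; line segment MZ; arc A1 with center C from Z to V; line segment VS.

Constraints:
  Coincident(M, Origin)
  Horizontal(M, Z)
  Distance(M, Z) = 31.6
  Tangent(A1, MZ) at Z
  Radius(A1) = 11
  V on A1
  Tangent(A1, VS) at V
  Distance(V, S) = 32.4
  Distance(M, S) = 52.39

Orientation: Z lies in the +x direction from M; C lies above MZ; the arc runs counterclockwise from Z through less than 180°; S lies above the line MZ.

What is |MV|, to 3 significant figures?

44.4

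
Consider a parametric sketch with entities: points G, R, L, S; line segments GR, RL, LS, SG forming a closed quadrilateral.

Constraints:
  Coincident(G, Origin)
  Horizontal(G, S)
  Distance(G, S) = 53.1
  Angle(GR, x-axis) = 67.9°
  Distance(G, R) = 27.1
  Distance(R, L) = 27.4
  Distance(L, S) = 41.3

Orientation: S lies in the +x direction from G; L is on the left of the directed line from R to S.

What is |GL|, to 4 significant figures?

50.87

Checks: |RL| = 27.40 ✓; |LS| = 41.30 ✓.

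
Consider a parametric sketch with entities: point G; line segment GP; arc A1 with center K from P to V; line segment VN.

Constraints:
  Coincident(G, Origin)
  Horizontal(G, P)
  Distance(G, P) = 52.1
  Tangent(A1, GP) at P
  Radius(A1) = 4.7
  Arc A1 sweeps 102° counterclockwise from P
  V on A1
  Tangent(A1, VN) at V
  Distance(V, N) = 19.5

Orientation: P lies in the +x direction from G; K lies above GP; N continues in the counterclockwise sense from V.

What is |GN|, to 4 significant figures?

58.17

G is at the origin; GP is horizontal with |GP| = 52.1 and P on the +x side, so P = (52.10, 0.000). Since A1 is tangent to GP there, KP ⟂ GP, so K = P + (0, 4.7) = (52.10, 4.700). On A1, P sits at bearing -90° from K; a 102° counterclockwise sweep puts V at bearing 12°, so V = K + 4.7·(cos 12°, sin 12°) = (56.70, 5.677). Tangency of A1 to VN means the radius KV is perpendicular to VN, so VN runs along (−sin 12°, cos 12°); with |VN| = 19.5, N = (52.64, 24.75). Then |GN| = |N − G| = 58.17.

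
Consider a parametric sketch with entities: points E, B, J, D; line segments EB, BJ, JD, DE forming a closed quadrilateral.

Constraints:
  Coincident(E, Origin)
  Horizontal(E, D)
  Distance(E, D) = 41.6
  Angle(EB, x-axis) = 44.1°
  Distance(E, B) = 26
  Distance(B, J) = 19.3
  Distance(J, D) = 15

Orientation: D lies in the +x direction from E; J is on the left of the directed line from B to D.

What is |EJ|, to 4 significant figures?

40.31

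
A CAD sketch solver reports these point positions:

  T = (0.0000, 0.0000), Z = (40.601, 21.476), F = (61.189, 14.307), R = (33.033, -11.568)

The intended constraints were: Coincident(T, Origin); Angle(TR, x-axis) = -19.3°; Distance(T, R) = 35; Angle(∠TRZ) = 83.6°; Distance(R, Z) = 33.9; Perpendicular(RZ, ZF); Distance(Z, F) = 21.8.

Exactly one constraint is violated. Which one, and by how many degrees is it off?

Perpendicular(RZ, ZF) — off by 6.30°.

T = (0.00, 0.00) ✓; TR at -19.30° ✓; |TR| = 35.00 ✓; ∠TRZ = 83.60° ✓; |RZ| = 33.90 ✓; ∠(RZ, ZF) = 96.30° ✗; |ZF| = 21.80 ✓.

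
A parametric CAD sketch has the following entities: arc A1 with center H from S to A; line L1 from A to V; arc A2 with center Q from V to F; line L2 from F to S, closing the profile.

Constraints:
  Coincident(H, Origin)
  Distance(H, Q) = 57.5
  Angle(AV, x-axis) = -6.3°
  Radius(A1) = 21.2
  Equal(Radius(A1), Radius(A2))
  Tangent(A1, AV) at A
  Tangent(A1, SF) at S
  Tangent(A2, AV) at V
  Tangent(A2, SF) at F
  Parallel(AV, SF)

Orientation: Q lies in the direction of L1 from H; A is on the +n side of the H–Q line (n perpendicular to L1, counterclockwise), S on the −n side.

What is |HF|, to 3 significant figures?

61.3

Tangency of A1 to both parallel lines with radius 21.2 puts A and S at H ± 21.2·n: A = (2.33, 21.1), S = (-2.33, -21.1). Equal radii place V and F the same way about Q: V = Q + 21.2·n = (59.5, 14.8), F = Q − 21.2·n = (54.8, -27.4). Then |HF| = |F − H| = 61.3.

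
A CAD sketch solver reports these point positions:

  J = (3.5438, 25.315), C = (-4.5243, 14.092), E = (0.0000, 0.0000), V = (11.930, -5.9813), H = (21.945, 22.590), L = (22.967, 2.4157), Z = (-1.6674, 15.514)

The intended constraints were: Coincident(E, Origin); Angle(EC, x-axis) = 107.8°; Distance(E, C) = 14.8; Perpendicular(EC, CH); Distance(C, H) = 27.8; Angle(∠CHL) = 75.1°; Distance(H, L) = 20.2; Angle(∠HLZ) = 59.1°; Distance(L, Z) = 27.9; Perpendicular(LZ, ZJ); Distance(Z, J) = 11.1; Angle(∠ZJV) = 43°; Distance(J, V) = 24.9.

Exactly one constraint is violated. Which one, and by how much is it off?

Distance(J, V) = 24.9 — off by 7.50.

E = (0.00, 0.00) ✓; EC at 107.8° ✓; |EC| = 14.80 ✓; ∠(EC, CH) = 90.00° ✓; |CH| = 27.80 ✓; ∠CHL = 75.10° ✓; |HL| = 20.20 ✓; ∠HLZ = 59.10° ✓; |LZ| = 27.90 ✓; ∠(LZ, ZJ) = 90.00° ✓; |ZJ| = 11.10 ✓; ∠ZJV = 43.00° ✓; |JV| = 32.40 ✗.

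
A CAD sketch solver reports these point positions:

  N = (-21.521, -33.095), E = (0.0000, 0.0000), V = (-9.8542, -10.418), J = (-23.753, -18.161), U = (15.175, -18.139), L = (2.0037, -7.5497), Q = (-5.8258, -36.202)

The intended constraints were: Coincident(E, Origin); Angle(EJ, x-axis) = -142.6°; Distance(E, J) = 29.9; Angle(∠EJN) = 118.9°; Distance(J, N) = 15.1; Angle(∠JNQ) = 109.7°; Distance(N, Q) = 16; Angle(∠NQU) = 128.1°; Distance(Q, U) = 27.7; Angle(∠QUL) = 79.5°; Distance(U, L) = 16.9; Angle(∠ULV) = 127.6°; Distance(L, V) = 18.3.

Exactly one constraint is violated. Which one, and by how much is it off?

Distance(L, V) = 18.3 — off by 6.10.

E = (0.00, 0.00) ✓; EJ at -142.6° ✓; |EJ| = 29.90 ✓; ∠EJN = 118.9° ✓; |JN| = 15.10 ✓; ∠JNQ = 109.7° ✓; |NQ| = 16.00 ✓; ∠NQU = 128.1° ✓; |QU| = 27.70 ✓; ∠QUL = 79.50° ✓; |UL| = 16.90 ✓; ∠ULV = 127.6° ✓; |LV| = 12.20 ✗.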